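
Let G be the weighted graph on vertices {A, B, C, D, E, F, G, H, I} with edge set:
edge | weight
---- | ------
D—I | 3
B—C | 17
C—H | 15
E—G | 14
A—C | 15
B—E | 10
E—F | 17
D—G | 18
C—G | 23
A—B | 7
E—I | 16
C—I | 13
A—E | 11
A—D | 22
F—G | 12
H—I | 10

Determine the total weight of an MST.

Sort edges by weight, then run Kruskal:
D—I (3): add — endpoints in different components.
A—B (7): add — endpoints in different components.
B—E (10): add — endpoints in different components.
H—I (10): add — endpoints in different components.
A—E (11): skip — A and E already connected.
F—G (12): add — endpoints in different components.
C—I (13): add — endpoints in different components.
E—G (14): add — endpoints in different components.
A—C (15): add — endpoints in different components.
MST edges: D—I, A—B, B—E, H—I, F—G, C—I, E—G, A—C; total weight 3+7+10+10+12+13+14+15 = 84.

84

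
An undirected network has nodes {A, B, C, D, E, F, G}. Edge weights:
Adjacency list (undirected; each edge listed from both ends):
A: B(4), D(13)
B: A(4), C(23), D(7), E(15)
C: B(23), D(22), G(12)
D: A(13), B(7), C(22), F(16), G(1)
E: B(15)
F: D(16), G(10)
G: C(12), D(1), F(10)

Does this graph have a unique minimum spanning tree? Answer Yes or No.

Yes

Kruskal: consider edges lightest-first.
D G (1): add. Components now {A} {B} {C} {D,G} {E} {F}
A B (4): add. Components now {A,B} {C} {D,G} {E} {F}
B D (7): add. Components now {A,B,D,G} {C} {E} {F}
F G (10): add. Components now {A,B,D,F,G} {C} {E}
C G (12): add. Components now {A,B,C,D,F,G} {E}
A D (13): skip — A and D already connected.
B E (15): add. Components now {A,B,C,D,E,F,G}
Every non-tree edge has weight strictly greater than the heaviest edge on the tree path between its endpoints, so the MST is unique.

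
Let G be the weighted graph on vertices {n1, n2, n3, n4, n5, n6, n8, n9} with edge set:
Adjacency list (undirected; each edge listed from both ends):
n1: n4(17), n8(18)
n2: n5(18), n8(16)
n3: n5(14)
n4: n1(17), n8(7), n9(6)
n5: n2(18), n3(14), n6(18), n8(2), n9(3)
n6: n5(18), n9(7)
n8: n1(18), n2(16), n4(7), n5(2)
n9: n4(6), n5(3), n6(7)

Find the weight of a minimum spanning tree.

Sort edges by weight, then run Kruskal:
n5-n8 (2): add — endpoints in different components.
n5-n9 (3): add — endpoints in different components.
n4-n9 (6): add — endpoints in different components.
n4-n8 (7): skip — n8 and n4 already connected.
n6-n9 (7): add — endpoints in different components.
n3-n5 (14): add — endpoints in different components.
n2-n8 (16): add — endpoints in different components.
n1-n4 (17): add — endpoints in different components.
MST edges: n5-n8, n5-n9, n4-n9, n6-n9, n3-n5, n2-n8, n1-n4; total weight 2+3+6+7+14+16+17 = 65.

65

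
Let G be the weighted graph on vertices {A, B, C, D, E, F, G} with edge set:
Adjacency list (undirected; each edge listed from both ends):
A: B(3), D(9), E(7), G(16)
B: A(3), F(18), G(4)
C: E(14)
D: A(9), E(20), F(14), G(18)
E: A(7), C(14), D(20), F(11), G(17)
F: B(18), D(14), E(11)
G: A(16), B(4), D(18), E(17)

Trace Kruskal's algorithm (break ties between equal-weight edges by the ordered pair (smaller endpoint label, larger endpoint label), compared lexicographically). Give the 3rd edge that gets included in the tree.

A-E

Kruskal's algorithm — process edges by increasing weight (ties by edge label):
A—B (3): add. Components now {A,B} {C} {D} {E} {F} {G}
B—G (4): add. Components now {A,B,G} {C} {D} {E} {F}
A—E (7): add. Components now {A,B,E,G} {C} {D} {F}
A—D (9): add. Components now {A,B,D,E,G} {C} {F}
E—F (11): add. Components now {A,B,D,E,F,G} {C}
C—E (14): add. Components now {A,B,C,D,E,F,G}
The 3rd edge added is A—E.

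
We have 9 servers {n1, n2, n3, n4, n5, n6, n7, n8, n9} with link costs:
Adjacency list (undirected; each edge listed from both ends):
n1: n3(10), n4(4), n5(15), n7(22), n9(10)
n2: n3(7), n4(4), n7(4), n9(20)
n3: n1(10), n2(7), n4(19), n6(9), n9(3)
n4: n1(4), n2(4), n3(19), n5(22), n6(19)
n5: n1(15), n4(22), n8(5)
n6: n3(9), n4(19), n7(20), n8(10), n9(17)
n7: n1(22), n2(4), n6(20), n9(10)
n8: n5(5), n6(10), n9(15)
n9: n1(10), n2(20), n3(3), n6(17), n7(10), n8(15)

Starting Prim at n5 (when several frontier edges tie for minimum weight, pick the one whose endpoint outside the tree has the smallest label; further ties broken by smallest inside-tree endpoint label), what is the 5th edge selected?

n2-n3

Prim, starting at n5.
Step 1: cheapest edge leaving the tree is n5—n8 (5); add n8.
Step 2: cheapest edge leaving the tree is n6—n8 (10); add n6.
Step 3: cheapest edge leaving the tree is n3—n6 (9); add n3.
Step 4: cheapest edge leaving the tree is n3—n9 (3); add n9.
Step 5: cheapest edge leaving the tree is n2—n3 (7); add n2.
Step 6: cheapest edge leaving the tree is n2—n4 (4); add n4.
Step 7: cheapest edge leaving the tree is n1—n4 (4); add n1.
Step 8: cheapest edge leaving the tree is n2—n7 (4); add n7.
The 5th edge added is n2—n3.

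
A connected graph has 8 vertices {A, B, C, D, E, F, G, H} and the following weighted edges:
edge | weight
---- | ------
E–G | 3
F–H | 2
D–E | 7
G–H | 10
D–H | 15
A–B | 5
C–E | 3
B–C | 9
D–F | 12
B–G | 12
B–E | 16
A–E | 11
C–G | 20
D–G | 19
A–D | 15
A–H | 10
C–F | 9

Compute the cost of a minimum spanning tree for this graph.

38

Sort edges by weight, then run Kruskal:
F–H (2): add — endpoints in different components.
C–E (3): add — endpoints in different components.
E–G (3): add — endpoints in different components.
A–B (5): add — endpoints in different components.
D–E (7): add — endpoints in different components.
B–C (9): add — endpoints in different components.
C–F (9): add — endpoints in different components.
MST edges: F–H, C–E, E–G, A–B, D–E, B–C, C–F; total weight 2+3+3+5+7+9+9 = 38.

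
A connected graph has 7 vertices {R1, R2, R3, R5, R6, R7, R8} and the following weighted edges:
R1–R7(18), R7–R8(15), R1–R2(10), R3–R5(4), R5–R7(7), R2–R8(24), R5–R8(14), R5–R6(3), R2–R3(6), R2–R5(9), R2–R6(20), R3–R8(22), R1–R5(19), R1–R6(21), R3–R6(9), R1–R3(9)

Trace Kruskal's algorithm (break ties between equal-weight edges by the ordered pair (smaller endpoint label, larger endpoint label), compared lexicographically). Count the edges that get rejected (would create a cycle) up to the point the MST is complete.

Kruskal: consider edges lightest-first.
R5–R6 (3): add — endpoints in different components.
R3–R5 (4): add — endpoints in different components.
R2–R3 (6): add — endpoints in different components.
R5–R7 (7): add — endpoints in different components.
R1–R3 (9): add — endpoints in different components.
R2–R5 (9): skip — R5 and R2 already connected.
R3–R6 (9): skip — R6 and R3 already connected.
R1–R2 (10): skip — R2 and R1 already connected.
R5–R8 (14): add — endpoints in different components.
Edges rejected before the tree was complete: 3.

3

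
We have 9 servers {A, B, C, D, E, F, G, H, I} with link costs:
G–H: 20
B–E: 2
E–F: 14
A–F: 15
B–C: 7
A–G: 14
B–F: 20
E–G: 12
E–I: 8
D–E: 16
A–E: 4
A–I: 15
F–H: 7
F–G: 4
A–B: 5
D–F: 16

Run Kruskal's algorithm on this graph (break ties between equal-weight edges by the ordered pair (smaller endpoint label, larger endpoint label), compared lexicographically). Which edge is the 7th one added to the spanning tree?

E-G

Kruskal's algorithm — process edges by increasing weight (ties by edge label):
B–E (2): add — endpoints in different components.
A–E (4): add — endpoints in different components.
F–G (4): add — endpoints in different components.
A–B (5): skip — A and B already connected.
B–C (7): add — endpoints in different components.
F–H (7): add — endpoints in different components.
E–I (8): add — endpoints in different components.
E–G (12): add — endpoints in different components.
A–G (14): skip — A and G already connected.
E–F (14): skip — E and F already connected.
A–F (15): skip — A and F already connected.
A–I (15): skip — A and I already connected.
D–E (16): add — endpoints in different components.
The 7th edge added is E–G.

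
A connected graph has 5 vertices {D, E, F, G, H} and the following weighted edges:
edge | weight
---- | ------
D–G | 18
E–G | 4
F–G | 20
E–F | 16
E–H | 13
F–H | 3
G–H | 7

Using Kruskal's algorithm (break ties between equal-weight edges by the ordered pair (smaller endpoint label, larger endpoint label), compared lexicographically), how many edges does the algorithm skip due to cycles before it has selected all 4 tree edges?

Kruskal: consider edges lightest-first.
F–H (3): add — endpoints in different components.
E–G (4): add — endpoints in different components.
G–H (7): add — endpoints in different components.
E–H (13): skip — E and H already connected.
E–F (16): skip — E and F already connected.
D–G (18): add — endpoints in different components.
Edges rejected before the tree was complete: 2.

2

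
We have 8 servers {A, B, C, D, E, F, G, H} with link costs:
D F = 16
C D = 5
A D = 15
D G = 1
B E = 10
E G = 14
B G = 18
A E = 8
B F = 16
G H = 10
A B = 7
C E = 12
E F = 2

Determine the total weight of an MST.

Kruskal's algorithm — process edges by increasing weight (ties by edge label):
D G (1): add — endpoints in different components.
E F (2): add — endpoints in different components.
C D (5): add — endpoints in different components.
A B (7): add — endpoints in different components.
A E (8): add — endpoints in different components.
B E (10): skip — B and E already connected.
G H (10): add — endpoints in different components.
C E (12): add — endpoints in different components.
MST edges: D G, E F, C D, A B, A E, G H, C E; total weight 1+2+5+7+8+10+12 = 45.

45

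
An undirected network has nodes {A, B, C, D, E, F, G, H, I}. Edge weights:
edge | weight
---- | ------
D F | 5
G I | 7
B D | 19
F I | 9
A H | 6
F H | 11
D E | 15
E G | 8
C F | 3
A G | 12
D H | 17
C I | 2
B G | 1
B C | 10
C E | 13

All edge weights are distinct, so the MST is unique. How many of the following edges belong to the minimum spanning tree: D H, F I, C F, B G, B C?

Kruskal's algorithm — process edges by increasing weight (ties by edge label):
B G (1): add — endpoints in different components.
C I (2): add — endpoints in different components.
C F (3): add — endpoints in different components.
D F (5): add — endpoints in different components.
A H (6): add — endpoints in different components.
G I (7): add — endpoints in different components.
E G (8): add — endpoints in different components.
F I (9): skip — F and I already connected.
B C (10): skip — B and C already connected.
F H (11): add — endpoints in different components.
MST edge set: {B G, C I, C F, D F, A H, G I, E G, F H}.
Of the listed edges, {C F, B G} are in the MST → 2.

2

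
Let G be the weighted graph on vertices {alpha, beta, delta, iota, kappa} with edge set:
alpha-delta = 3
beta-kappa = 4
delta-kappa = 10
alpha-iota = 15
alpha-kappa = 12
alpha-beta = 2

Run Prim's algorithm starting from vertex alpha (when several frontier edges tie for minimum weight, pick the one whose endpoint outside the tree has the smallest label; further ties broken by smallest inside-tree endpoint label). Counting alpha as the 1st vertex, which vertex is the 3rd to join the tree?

delta

Prim, starting at alpha.
Step 1: cheapest edge leaving the tree is alpha-beta (2); add beta.
Step 2: cheapest edge leaving the tree is alpha-delta (3); add delta.
Step 3: cheapest edge leaving the tree is beta-kappa (4); add kappa.
Step 4: cheapest edge leaving the tree is alpha-iota (15); add iota.
Vertex order: alpha, beta, delta, kappa, iota. The 3rd vertex is delta.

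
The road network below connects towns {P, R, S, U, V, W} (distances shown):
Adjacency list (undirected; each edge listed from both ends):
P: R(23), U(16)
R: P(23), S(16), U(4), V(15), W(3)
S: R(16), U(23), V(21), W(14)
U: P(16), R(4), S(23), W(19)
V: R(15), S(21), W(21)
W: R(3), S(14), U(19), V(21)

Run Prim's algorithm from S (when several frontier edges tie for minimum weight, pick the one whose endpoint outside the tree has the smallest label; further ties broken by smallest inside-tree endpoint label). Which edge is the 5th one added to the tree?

Prim, starting at S.
Step 1: cheapest edge leaving the tree is S-W (14); add W.
Step 2: cheapest edge leaving the tree is R-W (3); add R.
Step 3: cheapest edge leaving the tree is R-U (4); add U.
Step 4: cheapest edge leaving the tree is R-V (15); add V.
Step 5: cheapest edge leaving the tree is P-U (16); add P.
The 5th edge added is P-U.

P-U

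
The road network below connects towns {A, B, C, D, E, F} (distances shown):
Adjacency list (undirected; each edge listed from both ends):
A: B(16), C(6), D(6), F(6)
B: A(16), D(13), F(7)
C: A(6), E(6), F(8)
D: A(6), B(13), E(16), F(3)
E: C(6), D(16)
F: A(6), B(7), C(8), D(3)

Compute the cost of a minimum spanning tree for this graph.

Kruskal: consider edges lightest-first.
D F (3): add. Components now {A} {B} {C} {D,F} {E}
A C (6): add. Components now {A,C} {B} {D,F} {E}
A D (6): add. Components now {A,C,D,F} {B} {E}
A F (6): skip — A and F already connected.
C E (6): add. Components now {A,C,D,E,F} {B}
B F (7): add. Components now {A,B,C,D,E,F}
MST edges: D F, A C, A D, C E, B F; total weight 3+6+6+6+7 = 28.

28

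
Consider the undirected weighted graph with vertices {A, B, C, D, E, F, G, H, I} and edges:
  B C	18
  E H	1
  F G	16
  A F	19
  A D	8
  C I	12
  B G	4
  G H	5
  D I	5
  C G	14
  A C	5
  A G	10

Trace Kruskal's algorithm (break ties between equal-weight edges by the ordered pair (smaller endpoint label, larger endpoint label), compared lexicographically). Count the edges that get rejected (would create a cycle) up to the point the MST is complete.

2

Kruskal: consider edges lightest-first.
E H (1): add — endpoints in different components.
B G (4): add — endpoints in different components.
A C (5): add — endpoints in different components.
D I (5): add — endpoints in different components.
G H (5): add — endpoints in different components.
A D (8): add — endpoints in different components.
A G (10): add — endpoints in different components.
C I (12): skip — C and I already connected.
C G (14): skip — C and G already connected.
F G (16): add — endpoints in different components.
Edges rejected before the tree was complete: 2.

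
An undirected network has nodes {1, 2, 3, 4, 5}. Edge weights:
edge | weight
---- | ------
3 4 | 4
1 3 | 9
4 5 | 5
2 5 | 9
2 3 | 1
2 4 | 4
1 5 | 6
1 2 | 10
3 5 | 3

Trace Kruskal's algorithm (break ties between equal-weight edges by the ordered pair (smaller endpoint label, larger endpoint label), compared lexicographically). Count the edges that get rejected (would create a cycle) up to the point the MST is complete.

Kruskal: consider edges lightest-first.
2 3 (1): add. Components now {1} {2,3} {4} {5}
3 5 (3): add. Components now {1} {2,3,5} {4}
2 4 (4): add. Components now {1} {2,3,4,5}
3 4 (4): skip — 3 and 4 already connected.
4 5 (5): skip — 4 and 5 already connected.
1 5 (6): add. Components now {1,2,3,4,5}
Edges rejected before the tree was complete: 2.

2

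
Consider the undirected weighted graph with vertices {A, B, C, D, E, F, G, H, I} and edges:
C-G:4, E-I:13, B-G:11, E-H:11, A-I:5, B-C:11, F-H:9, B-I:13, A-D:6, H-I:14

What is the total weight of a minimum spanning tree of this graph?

72

Kruskal: consider edges lightest-first.
C-G (4): add — endpoints in different components.
A-I (5): add — endpoints in different components.
A-D (6): add — endpoints in different components.
F-H (9): add — endpoints in different components.
B-C (11): add — endpoints in different components.
B-G (11): skip — B and G already connected.
E-H (11): add — endpoints in different components.
B-I (13): add — endpoints in different components.
E-I (13): add — endpoints in different components.
MST edges: C-G, A-I, A-D, F-H, B-C, E-H, B-I, E-I; total weight 4+5+6+9+11+11+13+13 = 72.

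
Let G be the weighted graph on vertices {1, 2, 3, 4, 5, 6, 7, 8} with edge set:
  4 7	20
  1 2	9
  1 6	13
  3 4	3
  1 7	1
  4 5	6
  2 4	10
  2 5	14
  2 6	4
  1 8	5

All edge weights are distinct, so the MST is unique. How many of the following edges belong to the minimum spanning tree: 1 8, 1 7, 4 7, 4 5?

3

Kruskal: consider edges lightest-first.
1 7 (1): add — endpoints in different components.
3 4 (3): add — endpoints in different components.
2 6 (4): add — endpoints in different components.
1 8 (5): add — endpoints in different components.
4 5 (6): add — endpoints in different components.
1 2 (9): add — endpoints in different components.
2 4 (10): add — endpoints in different components.
MST edge set: {1 7, 3 4, 2 6, 1 8, 4 5, 1 2, 2 4}.
Of the listed edges, {1 8, 1 7, 4 5} are in the MST → 3.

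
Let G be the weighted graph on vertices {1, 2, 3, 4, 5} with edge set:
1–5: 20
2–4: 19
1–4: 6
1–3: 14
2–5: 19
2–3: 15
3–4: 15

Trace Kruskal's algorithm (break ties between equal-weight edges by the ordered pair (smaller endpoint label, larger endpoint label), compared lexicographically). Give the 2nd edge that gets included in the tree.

1-3

Kruskal's algorithm — process edges by increasing weight (ties by edge label):
1–4 (6): add. Components now {1,4} {2} {3} {5}
1–3 (14): add. Components now {1,3,4} {2} {5}
2–3 (15): add. Components now {1,2,3,4} {5}
3–4 (15): skip — 3 and 4 already connected.
2–4 (19): skip — 2 and 4 already connected.
2–5 (19): add. Components now {1,2,3,4,5}
The 2nd edge added is 1–3.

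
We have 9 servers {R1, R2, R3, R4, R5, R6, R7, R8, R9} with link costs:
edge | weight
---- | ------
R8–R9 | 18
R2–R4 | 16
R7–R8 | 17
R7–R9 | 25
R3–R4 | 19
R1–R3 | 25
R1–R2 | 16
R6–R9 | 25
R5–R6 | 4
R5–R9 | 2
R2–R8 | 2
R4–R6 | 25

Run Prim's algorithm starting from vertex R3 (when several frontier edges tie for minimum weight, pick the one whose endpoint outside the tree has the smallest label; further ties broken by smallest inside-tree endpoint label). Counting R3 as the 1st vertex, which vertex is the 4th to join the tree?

R8

Grow the tree from R3 using Prim:
Step 1: cheapest edge leaving the tree is R3–R4 (19); add R4.
Step 2: cheapest edge leaving the tree is R2–R4 (16); add R2.
Step 3: cheapest edge leaving the tree is R2–R8 (2); add R8.
Step 4: cheapest edge leaving the tree is R1–R2 (16); add R1.
Step 5: cheapest edge leaving the tree is R7–R8 (17); add R7.
Step 6: cheapest edge leaving the tree is R8–R9 (18); add R9.
Step 7: cheapest edge leaving the tree is R5–R9 (2); add R5.
Step 8: cheapest edge leaving the tree is R5–R6 (4); add R6.
Vertex order: R3, R4, R2, R8, R1, R7, R9, R5, R6. The 4th vertex is R8.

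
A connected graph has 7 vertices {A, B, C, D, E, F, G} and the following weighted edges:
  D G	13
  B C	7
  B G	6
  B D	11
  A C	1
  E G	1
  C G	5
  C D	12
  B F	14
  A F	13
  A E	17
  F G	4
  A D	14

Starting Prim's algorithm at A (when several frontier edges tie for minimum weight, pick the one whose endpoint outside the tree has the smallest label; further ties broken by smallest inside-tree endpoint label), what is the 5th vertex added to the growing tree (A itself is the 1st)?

F

Prim, starting at A.
Step 1: cheapest edge leaving the tree is A C (1); add C.
Step 2: cheapest edge leaving the tree is C G (5); add G.
Step 3: cheapest edge leaving the tree is E G (1); add E.
Step 4: cheapest edge leaving the tree is F G (4); add F.
Step 5: cheapest edge leaving the tree is B G (6); add B.
Step 6: cheapest edge leaving the tree is B D (11); add D.
Vertex order: A, C, G, E, F, B, D. The 5th vertex is F.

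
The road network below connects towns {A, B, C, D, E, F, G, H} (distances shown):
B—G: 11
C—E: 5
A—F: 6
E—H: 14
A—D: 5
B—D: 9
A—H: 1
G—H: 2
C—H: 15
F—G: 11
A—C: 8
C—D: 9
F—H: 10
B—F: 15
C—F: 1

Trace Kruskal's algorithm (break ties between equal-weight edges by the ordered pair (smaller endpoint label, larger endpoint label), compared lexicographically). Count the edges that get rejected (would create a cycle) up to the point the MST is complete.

Kruskal: consider edges lightest-first.
A—H (1): add — endpoints in different components.
C—F (1): add — endpoints in different components.
G—H (2): add — endpoints in different components.
A—D (5): add — endpoints in different components.
C—E (5): add — endpoints in different components.
A—F (6): add — endpoints in different components.
A—C (8): skip — A and C already connected.
B—D (9): add — endpoints in different components.
Edges rejected before the tree was complete: 1.

1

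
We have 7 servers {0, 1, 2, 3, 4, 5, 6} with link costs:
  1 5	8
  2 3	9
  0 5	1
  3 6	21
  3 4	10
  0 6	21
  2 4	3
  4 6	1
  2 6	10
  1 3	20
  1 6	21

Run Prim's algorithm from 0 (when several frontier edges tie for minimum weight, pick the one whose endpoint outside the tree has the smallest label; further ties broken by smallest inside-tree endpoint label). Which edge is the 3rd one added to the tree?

Grow the tree from 0 using Prim:
Step 1: cheapest edge leaving the tree is 0 5 (1); add 5.
Step 2: cheapest edge leaving the tree is 1 5 (8); add 1.
Step 3: cheapest edge leaving the tree is 1 3 (20); add 3.
Step 4: cheapest edge leaving the tree is 2 3 (9); add 2.
Step 5: cheapest edge leaving the tree is 2 4 (3); add 4.
Step 6: cheapest edge leaving the tree is 4 6 (1); add 6.
The 3rd edge added is 1 3.

1-3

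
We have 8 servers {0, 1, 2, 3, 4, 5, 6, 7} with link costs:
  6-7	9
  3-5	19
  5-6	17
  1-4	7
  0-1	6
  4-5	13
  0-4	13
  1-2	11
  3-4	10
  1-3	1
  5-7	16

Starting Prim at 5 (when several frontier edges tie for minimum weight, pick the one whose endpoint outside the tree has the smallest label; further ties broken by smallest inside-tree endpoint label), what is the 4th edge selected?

0-1

Prim, starting at 5.
Step 1: frontier [4-5 13, 5-7 16, 5-6 17, 3-5 19] → take 4-5 (13); add 4.
Step 2: frontier [1-4 7, 3-4 10, 0-4 13, 5-7 16, 5-6 17, 3-5 19] → take 1-4 (7); add 1.
Step 3: frontier [1-3 1, 0-1 6, 1-2 11, 3-4 10, 0-4 13, 5-7 16, 5-6 17, 3-5 19] → take 1-3 (1); add 3.
Step 4: frontier [0-1 6, 1-2 11, 0-4 13, 5-7 16, 5-6 17] → take 0-1 (6); add 0.
Step 5: frontier [1-2 11, 5-7 16, 5-6 17] → take 1-2 (11); add 2.
Step 6: frontier [5-7 16, 5-6 17] → take 5-7 (16); add 7.
Step 7: frontier [5-6 17, 6-7 9] → take 6-7 (9); add 6.
The 4th edge added is 0-1.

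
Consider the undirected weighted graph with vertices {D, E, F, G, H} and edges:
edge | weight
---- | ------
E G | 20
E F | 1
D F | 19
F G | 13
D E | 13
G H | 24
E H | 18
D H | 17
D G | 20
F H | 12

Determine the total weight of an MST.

39

Prim's algorithm from F:
Step 1: cheapest edge leaving the tree is E F (1); add E.
Step 2: cheapest edge leaving the tree is F H (12); add H.
Step 3: cheapest edge leaving the tree is D E (13); add D.
Step 4: cheapest edge leaving the tree is F G (13); add G.
MST edges: E F, F H, D E, F G; total weight 1+12+13+13 = 39.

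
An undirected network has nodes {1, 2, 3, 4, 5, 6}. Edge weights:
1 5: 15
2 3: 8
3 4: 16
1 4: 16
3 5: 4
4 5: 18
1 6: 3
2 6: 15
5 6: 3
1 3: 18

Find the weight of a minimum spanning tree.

34

Prim, starting at 5.
Step 1: frontier [5 6 3, 3 5 4, 1 5 15, 4 5 18] → take 5 6 (3); add 6.
Step 2: frontier [3 5 4, 1 5 15, 4 5 18, 1 6 3, 2 6 15] → take 1 6 (3); add 1.
Step 3: frontier [1 4 16, 1 3 18, 3 5 4, 4 5 18, 2 6 15] → take 3 5 (4); add 3.
Step 4: frontier [1 4 16, 2 3 8, 3 4 16, 4 5 18, 2 6 15] → take 2 3 (8); add 2.
Step 5: frontier [1 4 16, 3 4 16, 4 5 18] → take 1 4 (16); add 4.
MST edges: 5 6, 1 6, 3 5, 2 3, 1 4; total weight 3+3+4+8+16 = 34.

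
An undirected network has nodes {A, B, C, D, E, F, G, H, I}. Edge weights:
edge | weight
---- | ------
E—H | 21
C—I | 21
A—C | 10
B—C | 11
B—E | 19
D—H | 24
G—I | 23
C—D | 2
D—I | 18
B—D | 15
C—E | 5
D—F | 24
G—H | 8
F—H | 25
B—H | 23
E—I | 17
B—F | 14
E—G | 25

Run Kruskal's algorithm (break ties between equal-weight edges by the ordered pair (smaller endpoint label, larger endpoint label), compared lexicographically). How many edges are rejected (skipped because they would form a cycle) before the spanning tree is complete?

4

Kruskal: consider edges lightest-first.
C—D (2): add — endpoints in different components.
C—E (5): add — endpoints in different components.
G—H (8): add — endpoints in different components.
A—C (10): add — endpoints in different components.
B—C (11): add — endpoints in different components.
B—F (14): add — endpoints in different components.
B—D (15): skip — B and D already connected.
E—I (17): add — endpoints in different components.
D—I (18): skip — D and I already connected.
B—E (19): skip — B and E already connected.
C—I (21): skip — C and I already connected.
E—H (21): add — endpoints in different components.
Edges rejected before the tree was complete: 4.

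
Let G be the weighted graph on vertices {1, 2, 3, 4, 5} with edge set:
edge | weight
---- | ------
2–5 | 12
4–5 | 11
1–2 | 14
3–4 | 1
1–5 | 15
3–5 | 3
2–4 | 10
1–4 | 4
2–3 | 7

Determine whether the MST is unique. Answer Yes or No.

Yes

Kruskal: consider edges lightest-first.
3–4 (1): add. Components now {1} {2} {3,4} {5}
3–5 (3): add. Components now {1} {2} {3,4,5}
1–4 (4): add. Components now {1,3,4,5} {2}
2–3 (7): add. Components now {1,2,3,4,5}
Every non-tree edge has weight strictly greater than the heaviest edge on the tree path between its endpoints, so the MST is unique.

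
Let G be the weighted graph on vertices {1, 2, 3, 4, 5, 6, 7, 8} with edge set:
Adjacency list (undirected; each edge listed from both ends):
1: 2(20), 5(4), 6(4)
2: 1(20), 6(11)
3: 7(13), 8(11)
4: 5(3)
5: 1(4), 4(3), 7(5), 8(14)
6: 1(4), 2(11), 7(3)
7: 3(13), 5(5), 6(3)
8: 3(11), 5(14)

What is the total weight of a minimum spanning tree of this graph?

Kruskal's algorithm — process edges by increasing weight (ties by edge label):
4—5 (3): add — endpoints in different components.
6—7 (3): add — endpoints in different components.
1—5 (4): add — endpoints in different components.
1—6 (4): add — endpoints in different components.
5—7 (5): skip — 5 and 7 already connected.
2—6 (11): add — endpoints in different components.
3—8 (11): add — endpoints in different components.
3—7 (13): add — endpoints in different components.
MST edges: 4—5, 6—7, 1—5, 1—6, 2—6, 3—8, 3—7; total weight 3+3+4+4+11+11+13 = 49.

49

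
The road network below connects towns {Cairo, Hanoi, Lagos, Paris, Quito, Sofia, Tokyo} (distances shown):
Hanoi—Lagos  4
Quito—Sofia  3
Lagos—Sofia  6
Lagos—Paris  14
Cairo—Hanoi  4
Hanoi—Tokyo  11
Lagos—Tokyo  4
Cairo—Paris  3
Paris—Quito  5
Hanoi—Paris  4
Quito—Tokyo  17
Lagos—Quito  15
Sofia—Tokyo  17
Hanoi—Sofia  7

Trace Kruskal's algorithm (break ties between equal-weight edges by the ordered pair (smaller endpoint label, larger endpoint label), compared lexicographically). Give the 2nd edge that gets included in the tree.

Quito-Sofia

Kruskal's algorithm — process edges by increasing weight (ties by edge label):
Cairo—Paris (3): add. Components now {Cairo,Paris} {Tokyo} {Lagos} {Quito} {Sofia} {Hanoi}
Quito—Sofia (3): add. Components now {Cairo,Paris} {Tokyo} {Lagos} {Quito,Sofia} {Hanoi}
Cairo—Hanoi (4): add. Components now {Cairo,Hanoi,Paris} {Tokyo} {Lagos} {Quito,Sofia}
Hanoi—Lagos (4): add. Components now {Cairo,Hanoi,Lagos,Paris} {Tokyo} {Quito,Sofia}
Hanoi—Paris (4): skip — Paris and Hanoi already connected.
Lagos—Tokyo (4): add. Components now {Cairo,Hanoi,Lagos,Paris,Tokyo} {Quito,Sofia}
Paris—Quito (5): add. Components now {Cairo,Hanoi,Lagos,Paris,Quito,Sofia,Tokyo}
The 2nd edge added is Quito—Sofia.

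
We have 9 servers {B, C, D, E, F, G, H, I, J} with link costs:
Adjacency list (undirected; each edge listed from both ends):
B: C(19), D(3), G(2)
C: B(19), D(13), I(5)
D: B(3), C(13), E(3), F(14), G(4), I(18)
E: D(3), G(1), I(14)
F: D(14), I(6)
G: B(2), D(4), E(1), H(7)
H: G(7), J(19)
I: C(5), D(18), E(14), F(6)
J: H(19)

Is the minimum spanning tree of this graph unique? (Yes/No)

No

Kruskal's algorithm — process edges by increasing weight (ties by edge label):
E–G (1): add — endpoints in different components.
B–G (2): add — endpoints in different components.
B–D (3): add — endpoints in different components.
D–E (3): skip — D and E already connected.
D–G (4): skip — D and G already connected.
C–I (5): add — endpoints in different components.
F–I (6): add — endpoints in different components.
G–H (7): add — endpoints in different components.
C–D (13): add — endpoints in different components.
D–F (14): skip — D and F already connected.
E–I (14): skip — E and I already connected.
D–I (18): skip — D and I already connected.
B–C (19): skip — B and C already connected.
H–J (19): add — endpoints in different components.
Non-tree edge D–E has weight 3, equal to the heaviest edge on its tree cycle — swapping gives another MST of the same weight. Not unique.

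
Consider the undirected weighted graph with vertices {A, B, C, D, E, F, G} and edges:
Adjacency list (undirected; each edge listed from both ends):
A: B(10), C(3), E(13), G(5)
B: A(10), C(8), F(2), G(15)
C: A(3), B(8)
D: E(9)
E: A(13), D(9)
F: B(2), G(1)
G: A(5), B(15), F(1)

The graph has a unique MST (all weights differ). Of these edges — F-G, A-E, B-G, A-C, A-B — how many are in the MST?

3

Kruskal: consider edges lightest-first.
F-G (1): add. Components now {A} {B} {C} {D} {E} {F,G}
B-F (2): add. Components now {A} {B,F,G} {C} {D} {E}
A-C (3): add. Components now {A,C} {B,F,G} {D} {E}
A-G (5): add. Components now {A,B,C,F,G} {D} {E}
B-C (8): skip — B and C already connected.
D-E (9): add. Components now {A,B,C,F,G} {D,E}
A-B (10): skip — A and B already connected.
A-E (13): add. Components now {A,B,C,D,E,F,G}
MST edge set: {F-G, B-F, A-C, A-G, D-E, A-E}.
Of the listed edges, {F-G, A-E, A-C} are in the MST → 3.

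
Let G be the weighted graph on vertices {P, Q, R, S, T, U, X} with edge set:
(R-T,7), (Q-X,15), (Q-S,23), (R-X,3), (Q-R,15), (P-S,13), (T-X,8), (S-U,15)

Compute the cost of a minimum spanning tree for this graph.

Grow the tree from P using Prim:
Step 1: cheapest edge leaving the tree is P-S (13); add S.
Step 2: cheapest edge leaving the tree is S-U (15); add U.
Step 3: cheapest edge leaving the tree is Q-S (23); add Q.
Step 4: cheapest edge leaving the tree is Q-R (15); add R.
Step 5: cheapest edge leaving the tree is R-X (3); add X.
Step 6: cheapest edge leaving the tree is R-T (7); add T.
MST edges: P-S, S-U, Q-S, Q-R, R-X, R-T; total weight 13+15+23+15+3+7 = 76.

76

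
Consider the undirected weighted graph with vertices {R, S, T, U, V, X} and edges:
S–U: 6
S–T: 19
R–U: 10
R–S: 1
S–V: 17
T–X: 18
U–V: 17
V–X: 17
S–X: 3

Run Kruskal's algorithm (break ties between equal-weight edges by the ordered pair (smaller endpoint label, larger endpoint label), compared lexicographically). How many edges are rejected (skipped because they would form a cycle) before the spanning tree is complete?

Kruskal: consider edges lightest-first.
R–S (1): add — endpoints in different components.
S–X (3): add — endpoints in different components.
S–U (6): add — endpoints in different components.
R–U (10): skip — U and R already connected.
S–V (17): add — endpoints in different components.
U–V (17): skip — U and V already connected.
V–X (17): skip — V and X already connected.
T–X (18): add — endpoints in different components.
Edges rejected before the tree was complete: 3.

3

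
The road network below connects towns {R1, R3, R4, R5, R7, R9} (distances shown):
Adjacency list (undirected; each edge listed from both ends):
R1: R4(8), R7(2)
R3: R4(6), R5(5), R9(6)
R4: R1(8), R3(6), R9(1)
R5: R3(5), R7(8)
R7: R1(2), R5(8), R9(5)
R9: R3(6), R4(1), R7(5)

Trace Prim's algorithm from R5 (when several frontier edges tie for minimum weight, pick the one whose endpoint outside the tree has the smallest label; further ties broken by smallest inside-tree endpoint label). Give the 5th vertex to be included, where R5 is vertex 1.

Prim, starting at R5.
Step 1: frontier [R3–R5 5, R5–R7 8] → take R3–R5 (5); add R3.
Step 2: frontier [R3–R4 6, R3–R9 6, R5–R7 8] → take R3–R4 (6); add R4.
Step 3: frontier [R3–R9 6, R4–R9 1, R1–R4 8, R5–R7 8] → take R4–R9 (1); add R9.
Step 4: frontier [R1–R4 8, R5–R7 8, R7–R9 5] → take R7–R9 (5); add R7.
Step 5: frontier [R1–R4 8, R1–R7 2] → take R1–R7 (2); add R1.
Vertex order: R5, R3, R4, R9, R7, R1. The 5th vertex is R7.

R7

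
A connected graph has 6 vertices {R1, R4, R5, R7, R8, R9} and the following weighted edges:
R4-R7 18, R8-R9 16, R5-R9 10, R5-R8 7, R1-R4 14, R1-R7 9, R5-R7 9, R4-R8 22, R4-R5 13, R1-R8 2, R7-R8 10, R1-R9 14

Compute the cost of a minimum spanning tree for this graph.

Prim's algorithm from R1:
Step 1: frontier [R1-R8 2, R1-R7 9, R1-R4 14, R1-R9 14] → take R1-R8 (2); add R8.
Step 2: frontier [R1-R7 9, R1-R4 14, R1-R9 14, R5-R8 7, R7-R8 10, R8-R9 16, R4-R8 22] → take R5-R8 (7); add R5.
Step 3: frontier [R1-R7 9, R1-R4 14, R1-R9 14, R5-R7 9, R5-R9 10, R4-R5 13, R7-R8 10, R8-R9 16, R4-R8 22] → take R1-R7 (9); add R7.
Step 4: frontier [R1-R4 14, R1-R9 14, R5-R9 10, R4-R5 13, R4-R7 18, R8-R9 16, R4-R8 22] → take R5-R9 (10); add R9.
Step 5: frontier [R1-R4 14, R4-R5 13, R4-R7 18, R4-R8 22] → take R4-R5 (13); add R4.
MST edges: R1-R8, R5-R8, R1-R7, R5-R9, R4-R5; total weight 2+7+9+10+13 = 41.

41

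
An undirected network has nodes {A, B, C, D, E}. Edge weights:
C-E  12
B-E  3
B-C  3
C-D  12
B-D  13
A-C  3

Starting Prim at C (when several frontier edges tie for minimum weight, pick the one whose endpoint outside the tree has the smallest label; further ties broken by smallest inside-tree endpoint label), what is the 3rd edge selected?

B-E

Prim's algorithm from C:
Step 1: frontier [A-C 3, B-C 3, C-D 12, C-E 12] → take A-C (3); add A.
Step 2: frontier [B-C 3, C-D 12, C-E 12] → take B-C (3); add B.
Step 3: frontier [B-E 3, B-D 13, C-D 12, C-E 12] → take B-E (3); add E.
Step 4: frontier [B-D 13, C-D 12] → take C-D (12); add D.
The 3rd edge added is B-E.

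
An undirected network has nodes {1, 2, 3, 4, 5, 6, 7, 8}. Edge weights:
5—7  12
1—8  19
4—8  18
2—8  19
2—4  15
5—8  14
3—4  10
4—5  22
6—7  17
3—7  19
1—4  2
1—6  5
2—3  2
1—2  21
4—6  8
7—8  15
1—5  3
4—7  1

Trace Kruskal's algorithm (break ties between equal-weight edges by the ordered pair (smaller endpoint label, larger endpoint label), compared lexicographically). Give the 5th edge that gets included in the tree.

Kruskal: consider edges lightest-first.
4—7 (1): add — endpoints in different components.
1—4 (2): add — endpoints in different components.
2—3 (2): add — endpoints in different components.
1—5 (3): add — endpoints in different components.
1—6 (5): add — endpoints in different components.
4—6 (8): skip — 4 and 6 already connected.
3—4 (10): add — endpoints in different components.
5—7 (12): skip — 5 and 7 already connected.
5—8 (14): add — endpoints in different components.
The 5th edge added is 1—6.

1-6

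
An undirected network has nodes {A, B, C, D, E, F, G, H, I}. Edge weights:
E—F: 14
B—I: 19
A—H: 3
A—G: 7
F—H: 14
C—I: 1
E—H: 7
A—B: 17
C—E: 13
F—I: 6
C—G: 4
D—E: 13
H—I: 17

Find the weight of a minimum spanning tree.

Sort edges by weight, then run Kruskal:
C—I (1): add — endpoints in different components.
A—H (3): add — endpoints in different components.
C—G (4): add — endpoints in different components.
F—I (6): add — endpoints in different components.
A—G (7): add — endpoints in different components.
E—H (7): add — endpoints in different components.
C—E (13): skip — C and E already connected.
D—E (13): add — endpoints in different components.
E—F (14): skip — E and F already connected.
F—H (14): skip — F and H already connected.
A—B (17): add — endpoints in different components.
MST edges: C—I, A—H, C—G, F—I, A—G, E—H, D—E, A—B; total weight 1+3+4+6+7+7+13+17 = 58.

58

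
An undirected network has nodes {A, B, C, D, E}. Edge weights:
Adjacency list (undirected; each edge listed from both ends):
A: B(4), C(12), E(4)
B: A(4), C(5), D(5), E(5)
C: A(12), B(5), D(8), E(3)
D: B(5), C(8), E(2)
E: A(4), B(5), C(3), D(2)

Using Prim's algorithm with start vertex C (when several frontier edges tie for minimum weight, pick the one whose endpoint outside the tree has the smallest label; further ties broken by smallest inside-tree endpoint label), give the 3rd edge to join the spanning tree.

A-E

Prim's algorithm from C:
Step 1: cheapest edge leaving the tree is C–E (3); add E.
Step 2: cheapest edge leaving the tree is D–E (2); add D.
Step 3: cheapest edge leaving the tree is A–E (4); add A.
Step 4: cheapest edge leaving the tree is A–B (4); add B.
The 3rd edge added is A–E.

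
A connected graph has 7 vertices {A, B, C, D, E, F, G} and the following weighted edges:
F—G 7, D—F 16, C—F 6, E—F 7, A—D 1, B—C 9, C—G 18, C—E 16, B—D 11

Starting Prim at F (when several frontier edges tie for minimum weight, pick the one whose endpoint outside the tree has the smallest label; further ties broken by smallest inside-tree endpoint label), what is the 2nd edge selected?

E-F

Prim, starting at F.
Step 1: cheapest edge leaving the tree is C—F (6); add C.
Step 2: cheapest edge leaving the tree is E—F (7); add E.
Step 3: cheapest edge leaving the tree is F—G (7); add G.
Step 4: cheapest edge leaving the tree is B—C (9); add B.
Step 5: cheapest edge leaving the tree is B—D (11); add D.
Step 6: cheapest edge leaving the tree is A—D (1); add A.
The 2nd edge added is E—F.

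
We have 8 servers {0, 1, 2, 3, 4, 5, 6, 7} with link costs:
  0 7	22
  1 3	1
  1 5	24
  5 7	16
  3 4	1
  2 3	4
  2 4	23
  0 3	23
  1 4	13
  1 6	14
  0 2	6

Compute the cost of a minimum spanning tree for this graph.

Kruskal: consider edges lightest-first.
1 3 (1): add — endpoints in different components.
3 4 (1): add — endpoints in different components.
2 3 (4): add — endpoints in different components.
0 2 (6): add — endpoints in different components.
1 4 (13): skip — 1 and 4 already connected.
1 6 (14): add — endpoints in different components.
5 7 (16): add — endpoints in different components.
0 7 (22): add — endpoints in different components.
MST edges: 1 3, 3 4, 2 3, 0 2, 1 6, 5 7, 0 7; total weight 1+1+4+6+14+16+22 = 64.

64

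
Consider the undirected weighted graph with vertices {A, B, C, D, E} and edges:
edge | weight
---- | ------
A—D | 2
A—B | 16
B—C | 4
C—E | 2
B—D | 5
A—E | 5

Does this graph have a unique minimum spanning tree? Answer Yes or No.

No

Sort edges by weight, then run Kruskal:
A—D (2): add — endpoints in different components.
C—E (2): add — endpoints in different components.
B—C (4): add — endpoints in different components.
A—E (5): add — endpoints in different components.
Non-tree edge B—D has weight 5, equal to the heaviest edge on its tree cycle — swapping gives another MST of the same weight. Not unique.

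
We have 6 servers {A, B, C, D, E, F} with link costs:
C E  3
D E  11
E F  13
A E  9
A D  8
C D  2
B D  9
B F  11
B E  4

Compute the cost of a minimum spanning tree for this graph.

28

Grow the tree from D using Prim:
Step 1: cheapest edge leaving the tree is C D (2); add C.
Step 2: cheapest edge leaving the tree is C E (3); add E.
Step 3: cheapest edge leaving the tree is B E (4); add B.
Step 4: cheapest edge leaving the tree is A D (8); add A.
Step 5: cheapest edge leaving the tree is B F (11); add F.
MST edges: C D, C E, B E, A D, B F; total weight 2+3+4+8+11 = 28.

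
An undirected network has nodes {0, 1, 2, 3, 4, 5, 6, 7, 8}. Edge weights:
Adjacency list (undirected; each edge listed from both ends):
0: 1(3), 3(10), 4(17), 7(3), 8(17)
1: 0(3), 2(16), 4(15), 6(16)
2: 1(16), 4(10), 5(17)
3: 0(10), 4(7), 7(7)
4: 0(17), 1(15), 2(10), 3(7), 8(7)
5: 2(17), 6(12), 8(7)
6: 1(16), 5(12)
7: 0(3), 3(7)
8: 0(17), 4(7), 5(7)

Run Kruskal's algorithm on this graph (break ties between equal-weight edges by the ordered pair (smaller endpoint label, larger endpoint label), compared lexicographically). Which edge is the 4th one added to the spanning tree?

3-7

Kruskal's algorithm — process edges by increasing weight (ties by edge label):
0 1 (3): add — endpoints in different components.
0 7 (3): add — endpoints in different components.
3 4 (7): add — endpoints in different components.
3 7 (7): add — endpoints in different components.
4 8 (7): add — endpoints in different components.
5 8 (7): add — endpoints in different components.
0 3 (10): skip — 0 and 3 already connected.
2 4 (10): add — endpoints in different components.
5 6 (12): add — endpoints in different components.
The 4th edge added is 3 7.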